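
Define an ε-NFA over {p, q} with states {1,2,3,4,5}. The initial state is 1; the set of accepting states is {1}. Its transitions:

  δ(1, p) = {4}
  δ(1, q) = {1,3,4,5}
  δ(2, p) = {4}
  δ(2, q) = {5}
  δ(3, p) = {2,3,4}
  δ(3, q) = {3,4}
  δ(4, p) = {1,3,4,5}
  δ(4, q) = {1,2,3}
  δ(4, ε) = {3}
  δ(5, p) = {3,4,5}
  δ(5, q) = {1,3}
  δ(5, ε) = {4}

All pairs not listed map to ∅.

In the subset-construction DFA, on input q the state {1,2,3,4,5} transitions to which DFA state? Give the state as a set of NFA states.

δ(1,q) = {1,3,4,5}; δ(2,q) = {5}; δ(3,q) = {3,4}; δ(4,q) = {1,2,3}; δ(5,q) = {1,3}.
Union: {1,2,3,4,5}.

{1,2,3,4,5}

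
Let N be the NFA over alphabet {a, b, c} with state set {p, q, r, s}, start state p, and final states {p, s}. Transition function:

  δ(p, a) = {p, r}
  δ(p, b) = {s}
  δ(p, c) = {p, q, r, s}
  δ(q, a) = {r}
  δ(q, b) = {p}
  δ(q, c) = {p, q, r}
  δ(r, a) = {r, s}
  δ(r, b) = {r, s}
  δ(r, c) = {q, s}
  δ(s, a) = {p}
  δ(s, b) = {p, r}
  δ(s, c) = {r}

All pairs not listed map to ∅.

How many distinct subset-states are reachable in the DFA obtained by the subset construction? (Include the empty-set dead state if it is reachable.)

Start state of the DFA: {p}.
{p} --a--> {p, r}  [new]
{p} --b--> {s}  [new]
{p} --c--> {p, q, r, s}  [new]
{p, r} --a--> {p, r, s}  [new]
{p, r} --b--> {r, s}  [new]
{p, r} --c--> {p, q, r, s}  [seen]
{s} --a--> {p}  [seen]
{s} --b--> {p, r}  [seen]
{s} --c--> {r}  [new]
{p, q, r, s} --a--> {p, r, s}  [seen]
{p, q, r, s} --b--> {p, r, s}  [seen]
{p, q, r, s} --c--> {p, q, r, s}  [seen]
{p, r, s} --a--> {p, r, s}  [seen]
{p, r, s} --b--> {p, r, s}  [seen]
{p, r, s} --c--> {p, q, r, s}  [seen]
{r, s} --a--> {p, r, s}  [seen]
{r, s} --b--> {p, r, s}  [seen]
{r, s} --c--> {q, r, s}  [new]
{r} --a--> {r, s}  [seen]
{r} --b--> {r, s}  [seen]
{r} --c--> {q, s}  [new]
{q, r, s} --a--> {p, r, s}  [seen]
{q, r, s} --b--> {p, r, s}  [seen]
{q, r, s} --c--> {p, q, r, s}  [seen]
{q, s} --a--> {p, r}  [seen]
{q, s} --b--> {p, r}  [seen]
{q, s} --c--> {p, q, r}  [new]
{p, q, r} --a--> {p, r, s}  [seen]
{p, q, r} --b--> {p, r, s}  [seen]
{p, q, r} --c--> {p, q, r, s}  [seen]
Reachable DFA states: {p}, {p, r}, {s}, {p, q, r, s}, {p, r, s}, {r, s}, {r}, {q, r, s}, {q, s}, {p, q, r}.

10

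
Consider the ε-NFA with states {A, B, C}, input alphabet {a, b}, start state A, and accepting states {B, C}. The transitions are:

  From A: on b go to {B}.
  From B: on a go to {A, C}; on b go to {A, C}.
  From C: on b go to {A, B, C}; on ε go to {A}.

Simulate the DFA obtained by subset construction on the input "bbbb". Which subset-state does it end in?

Start: {A}.
δ(A,b) = {B}.
Union: {B}.
After b: {B}.
δ(B,b) = {A, C}.
Union: {A, C}.
After b: {A, C}.
δ(A,b) = {B}; δ(C,b) = {A, B, C}.
Union: {A, B, C}.
After b: {A, B, C}.
δ(A,b) = {B}; δ(B,b) = {A, C}; δ(C,b) = {A, B, C}.
Union: {A, B, C}.
After b: {A, B, C}.

{A, B, C}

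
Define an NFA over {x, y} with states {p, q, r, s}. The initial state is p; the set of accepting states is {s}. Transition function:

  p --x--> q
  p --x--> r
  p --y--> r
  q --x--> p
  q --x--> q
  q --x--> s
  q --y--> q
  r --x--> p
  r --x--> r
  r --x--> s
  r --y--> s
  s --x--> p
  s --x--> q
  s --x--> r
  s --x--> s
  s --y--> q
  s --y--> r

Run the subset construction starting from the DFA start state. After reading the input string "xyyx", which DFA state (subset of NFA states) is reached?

{p, q, r, s}

Start: {p}.
δ(p,x) = {q, r}.
Union: {q, r}.
After x: {q, r}.
δ(q,y) = {q}; δ(r,y) = {s}.
Union: {q, s}.
After y: {q, s}.
δ(q,y) = {q}; δ(s,y) = {q, r}.
Union: {q, r}.
After y: {q, r}.
δ(q,x) = {p, q, s}; δ(r,x) = {p, r, s}.
Union: {p, q, r, s}.
After x: {p, q, r, s}.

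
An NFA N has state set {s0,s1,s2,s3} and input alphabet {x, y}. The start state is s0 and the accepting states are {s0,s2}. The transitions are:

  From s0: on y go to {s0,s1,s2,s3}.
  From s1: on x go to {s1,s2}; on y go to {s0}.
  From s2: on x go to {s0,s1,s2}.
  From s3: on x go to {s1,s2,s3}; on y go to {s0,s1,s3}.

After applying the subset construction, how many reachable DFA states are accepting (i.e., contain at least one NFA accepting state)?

Start state of the DFA: {s0}.
{s0} --x--> ∅  [new]
{s0} --y--> {s0,s1,s2,s3}  [new]
∅ --x--> ∅  [seen]
∅ --y--> ∅  [seen]
{s0,s1,s2,s3} --x--> {s0,s1,s2,s3}  [seen]
{s0,s1,s2,s3} --y--> {s0,s1,s2,s3}  [seen]
Reachable DFA states: {s0}, ∅, {s0,s1,s2,s3}.
Accepting DFA states (contain an NFA accepting state): {s0}, {s0,s1,s2,s3}.

2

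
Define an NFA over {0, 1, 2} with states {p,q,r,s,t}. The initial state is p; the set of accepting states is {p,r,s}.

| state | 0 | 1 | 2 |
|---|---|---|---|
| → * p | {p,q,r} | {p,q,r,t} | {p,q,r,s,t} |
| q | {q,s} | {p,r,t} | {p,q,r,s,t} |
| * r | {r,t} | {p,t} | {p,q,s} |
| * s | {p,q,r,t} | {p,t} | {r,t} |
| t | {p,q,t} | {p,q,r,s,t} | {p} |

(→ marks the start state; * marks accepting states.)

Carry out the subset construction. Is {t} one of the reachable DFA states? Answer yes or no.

Start state of the DFA: {p}.
{p} --0--> {p,q,r}  [new]
{p} --1--> {p,q,r,t}  [new]
{p} --2--> {p,q,r,s,t}  [new]
{p,q,r} --0--> {p,q,r,s,t}  [seen]
{p,q,r} --1--> {p,q,r,t}  [seen]
{p,q,r} --2--> {p,q,r,s,t}  [seen]
{p,q,r,t} --0--> {p,q,r,s,t}  [seen]
{p,q,r,t} --1--> {p,q,r,s,t}  [seen]
{p,q,r,t} --2--> {p,q,r,s,t}  [seen]
{p,q,r,s,t} --0--> {p,q,r,s,t}  [seen]
{p,q,r,s,t} --1--> {p,q,r,s,t}  [seen]
{p,q,r,s,t} --2--> {p,q,r,s,t}  [seen]
Reachable DFA states: {p}, {p,q,r}, {p,q,r,t}, {p,q,r,s,t}.
{t} is not among them.

no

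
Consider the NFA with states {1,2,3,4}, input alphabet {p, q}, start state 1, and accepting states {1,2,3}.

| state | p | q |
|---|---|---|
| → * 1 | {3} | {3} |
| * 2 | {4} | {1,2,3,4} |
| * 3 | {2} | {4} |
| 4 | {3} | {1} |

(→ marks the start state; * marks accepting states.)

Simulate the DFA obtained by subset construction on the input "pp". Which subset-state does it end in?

{2}

Start: {1}.
δ(1,p) = {3}.
Union: {3}.
After p: {3}.
δ(3,p) = {2}.
Union: {2}.
After p: {2}.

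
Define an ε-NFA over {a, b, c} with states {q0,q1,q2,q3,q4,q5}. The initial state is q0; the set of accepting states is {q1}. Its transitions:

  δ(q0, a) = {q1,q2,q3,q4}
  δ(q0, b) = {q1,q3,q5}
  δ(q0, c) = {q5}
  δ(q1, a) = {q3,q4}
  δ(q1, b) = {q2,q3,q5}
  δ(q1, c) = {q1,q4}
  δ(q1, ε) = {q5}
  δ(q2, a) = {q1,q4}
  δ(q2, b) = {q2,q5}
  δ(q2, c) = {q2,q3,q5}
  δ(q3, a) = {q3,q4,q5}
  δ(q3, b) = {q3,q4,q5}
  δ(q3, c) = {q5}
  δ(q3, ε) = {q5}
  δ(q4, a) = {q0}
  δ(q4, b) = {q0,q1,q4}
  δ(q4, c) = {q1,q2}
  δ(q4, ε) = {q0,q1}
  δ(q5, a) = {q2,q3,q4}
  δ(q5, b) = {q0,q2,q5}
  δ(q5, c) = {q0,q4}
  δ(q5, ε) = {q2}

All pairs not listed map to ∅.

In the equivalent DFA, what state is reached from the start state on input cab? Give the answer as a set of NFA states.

Start: {q0}.
δ(q0,c) = {q5}.
Union: {q5}.
ε-closure gives {q2,q5}.
After c: {q2,q5}.
δ(q2,a) = {q1,q4}; δ(q5,a) = {q2,q3,q4}.
Union: {q1,q2,q3,q4}.
ε-closure gives {q0,q1,q2,q3,q4,q5}.
After a: {q0,q1,q2,q3,q4,q5}.
δ(q0,b) = {q1,q3,q5}; δ(q1,b) = {q2,q3,q5}; δ(q2,b) = {q2,q5}; δ(q3,b) = {q3,q4,q5}; δ(q4,b) = {q0,q1,q4}; δ(q5,b) = {q0,q2,q5}.
Union: {q0,q1,q2,q3,q4,q5}.
After b: {q0,q1,q2,q3,q4,q5}.

{q0,q1,q2,q3,q4,q5}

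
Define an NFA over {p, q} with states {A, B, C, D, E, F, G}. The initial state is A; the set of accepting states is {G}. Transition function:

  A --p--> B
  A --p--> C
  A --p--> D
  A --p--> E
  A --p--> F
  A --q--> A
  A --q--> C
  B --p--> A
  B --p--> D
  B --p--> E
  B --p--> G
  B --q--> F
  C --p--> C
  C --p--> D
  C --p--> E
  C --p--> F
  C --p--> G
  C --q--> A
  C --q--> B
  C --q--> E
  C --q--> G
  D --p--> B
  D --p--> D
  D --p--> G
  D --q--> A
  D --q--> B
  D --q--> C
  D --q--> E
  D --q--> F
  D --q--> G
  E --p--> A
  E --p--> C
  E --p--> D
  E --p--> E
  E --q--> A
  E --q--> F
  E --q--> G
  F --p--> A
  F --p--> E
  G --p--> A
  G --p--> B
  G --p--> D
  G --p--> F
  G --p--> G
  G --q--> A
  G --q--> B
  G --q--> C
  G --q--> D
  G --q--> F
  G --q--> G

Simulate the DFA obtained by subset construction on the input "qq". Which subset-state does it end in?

{A, B, C, E, G}

Start: {A}.
δ(A,q) = {A, C}.
Union: {A, C}.
After q: {A, C}.
δ(A,q) = {A, C}; δ(C,q) = {A, B, E, G}.
Union: {A, B, C, E, G}.
After q: {A, B, C, E, G}.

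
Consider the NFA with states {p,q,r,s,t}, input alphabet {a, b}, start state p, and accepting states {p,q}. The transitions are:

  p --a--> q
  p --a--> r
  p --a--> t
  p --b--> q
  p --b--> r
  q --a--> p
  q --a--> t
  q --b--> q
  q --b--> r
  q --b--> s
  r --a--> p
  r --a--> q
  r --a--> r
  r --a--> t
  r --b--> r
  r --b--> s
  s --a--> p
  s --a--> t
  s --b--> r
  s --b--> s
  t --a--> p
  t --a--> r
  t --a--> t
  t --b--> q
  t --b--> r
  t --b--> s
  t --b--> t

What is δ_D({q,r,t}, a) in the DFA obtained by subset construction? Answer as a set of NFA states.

{p,q,r,t}

δ(q,a) = {p,t}; δ(r,a) = {p,q,r,t}; δ(t,a) = {p,r,t}.
Union: {p,q,r,t}.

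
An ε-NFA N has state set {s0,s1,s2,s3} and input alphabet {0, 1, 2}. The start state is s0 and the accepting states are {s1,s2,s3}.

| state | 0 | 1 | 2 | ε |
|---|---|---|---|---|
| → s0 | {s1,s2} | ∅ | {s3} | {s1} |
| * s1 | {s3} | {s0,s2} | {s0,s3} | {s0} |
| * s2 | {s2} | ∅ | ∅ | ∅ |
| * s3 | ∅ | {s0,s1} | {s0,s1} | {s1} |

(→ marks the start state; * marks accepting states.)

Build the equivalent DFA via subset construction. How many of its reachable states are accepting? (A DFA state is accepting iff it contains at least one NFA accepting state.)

Start state of the DFA: {s0,s1} (ε-closure of the NFA start).
{s0,s1} --0--> {s0,s1,s2,s3}  [new]
{s0,s1} --1--> {s0,s1,s2}  [new]
{s0,s1} --2--> {s0,s1,s3}  [new]
{s0,s1,s2,s3} --0--> {s0,s1,s2,s3}  [seen]
{s0,s1,s2,s3} --1--> {s0,s1,s2}  [seen]
{s0,s1,s2,s3} --2--> {s0,s1,s3}  [seen]
{s0,s1,s2} --0--> {s0,s1,s2,s3}  [seen]
{s0,s1,s2} --1--> {s0,s1,s2}  [seen]
{s0,s1,s2} --2--> {s0,s1,s3}  [seen]
{s0,s1,s3} --0--> {s0,s1,s2,s3}  [seen]
{s0,s1,s3} --1--> {s0,s1,s2}  [seen]
{s0,s1,s3} --2--> {s0,s1,s3}  [seen]
Reachable DFA states: {s0,s1}, {s0,s1,s2,s3}, {s0,s1,s2}, {s0,s1,s3}.
Accepting DFA states (contain an NFA accepting state): {s0,s1}, {s0,s1,s2,s3}, {s0,s1,s2}, {s0,s1,s3}.

4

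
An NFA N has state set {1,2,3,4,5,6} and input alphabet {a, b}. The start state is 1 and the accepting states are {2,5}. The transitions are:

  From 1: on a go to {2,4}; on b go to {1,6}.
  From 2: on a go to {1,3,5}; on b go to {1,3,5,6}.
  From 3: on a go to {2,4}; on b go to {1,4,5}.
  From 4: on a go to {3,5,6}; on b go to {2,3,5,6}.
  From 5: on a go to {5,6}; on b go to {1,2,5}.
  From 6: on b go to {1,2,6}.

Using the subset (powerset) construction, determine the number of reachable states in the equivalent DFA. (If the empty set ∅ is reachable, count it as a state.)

Start state of the DFA: {1}.
{1} --a--> {2,4}  [new]
{1} --b--> {1,6}  [new]
{2,4} --a--> {1,3,5,6}  [new]
{2,4} --b--> {1,2,3,5,6}  [new]
{1,6} --a--> {2,4}  [seen]
{1,6} --b--> {1,2,6}  [new]
{1,3,5,6} --a--> {2,4,5,6}  [new]
{1,3,5,6} --b--> {1,2,4,5,6}  [new]
{1,2,3,5,6} --a--> {1,2,3,4,5,6}  [new]
{1,2,3,5,6} --b--> {1,2,3,4,5,6}  [seen]
{1,2,6} --a--> {1,2,3,4,5}  [new]
{1,2,6} --b--> {1,2,3,5,6}  [seen]
{2,4,5,6} --a--> {1,3,5,6}  [seen]
{2,4,5,6} --b--> {1,2,3,5,6}  [seen]
{1,2,4,5,6} --a--> {1,2,3,4,5,6}  [seen]
{1,2,4,5,6} --b--> {1,2,3,5,6}  [seen]
{1,2,3,4,5,6} --a--> {1,2,3,4,5,6}  [seen]
{1,2,3,4,5,6} --b--> {1,2,3,4,5,6}  [seen]
{1,2,3,4,5} --a--> {1,2,3,4,5,6}  [seen]
{1,2,3,4,5} --b--> {1,2,3,4,5,6}  [seen]
Reachable DFA states: {1}, {2,4}, {1,6}, {1,3,5,6}, {1,2,3,5,6}, {1,2,6}, {2,4,5,6}, {1,2,4,5,6}, {1,2,3,4,5,6}, {1,2,3,4,5}.

10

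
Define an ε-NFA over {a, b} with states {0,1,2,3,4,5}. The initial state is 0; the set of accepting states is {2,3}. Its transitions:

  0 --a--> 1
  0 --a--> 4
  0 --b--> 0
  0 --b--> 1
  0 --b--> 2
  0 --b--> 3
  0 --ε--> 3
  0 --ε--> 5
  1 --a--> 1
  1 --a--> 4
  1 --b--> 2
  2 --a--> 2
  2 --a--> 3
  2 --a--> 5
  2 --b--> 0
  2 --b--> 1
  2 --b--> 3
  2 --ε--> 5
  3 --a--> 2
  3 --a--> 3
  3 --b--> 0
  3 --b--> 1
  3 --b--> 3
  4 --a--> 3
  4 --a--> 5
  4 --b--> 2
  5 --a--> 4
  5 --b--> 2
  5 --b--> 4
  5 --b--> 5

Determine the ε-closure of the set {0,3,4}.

Begin with {0,3,4}.
0 →ε {3,5}; add 5.
ε-closure = {0,3,4,5}.

{0,3,4,5}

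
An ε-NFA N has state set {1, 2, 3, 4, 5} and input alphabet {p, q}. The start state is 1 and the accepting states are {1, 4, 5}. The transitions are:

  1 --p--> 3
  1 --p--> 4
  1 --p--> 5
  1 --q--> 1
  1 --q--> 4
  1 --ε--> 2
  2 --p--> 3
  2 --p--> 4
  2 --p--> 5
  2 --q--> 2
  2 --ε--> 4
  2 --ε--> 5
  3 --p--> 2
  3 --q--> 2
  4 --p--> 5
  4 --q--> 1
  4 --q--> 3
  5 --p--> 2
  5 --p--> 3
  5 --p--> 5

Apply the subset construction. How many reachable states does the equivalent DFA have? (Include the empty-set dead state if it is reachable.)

3

Start state of the DFA: {1, 2, 4, 5} (ε-closure of the NFA start).
{1, 2, 4, 5} --p--> {2, 3, 4, 5}  [new]
{1, 2, 4, 5} --q--> {1, 2, 3, 4, 5}  [new]
{2, 3, 4, 5} --p--> {2, 3, 4, 5}  [seen]
{2, 3, 4, 5} --q--> {1, 2, 3, 4, 5}  [seen]
{1, 2, 3, 4, 5} --p--> {2, 3, 4, 5}  [seen]
{1, 2, 3, 4, 5} --q--> {1, 2, 3, 4, 5}  [seen]
Reachable DFA states: {1, 2, 4, 5}, {2, 3, 4, 5}, {1, 2, 3, 4, 5}.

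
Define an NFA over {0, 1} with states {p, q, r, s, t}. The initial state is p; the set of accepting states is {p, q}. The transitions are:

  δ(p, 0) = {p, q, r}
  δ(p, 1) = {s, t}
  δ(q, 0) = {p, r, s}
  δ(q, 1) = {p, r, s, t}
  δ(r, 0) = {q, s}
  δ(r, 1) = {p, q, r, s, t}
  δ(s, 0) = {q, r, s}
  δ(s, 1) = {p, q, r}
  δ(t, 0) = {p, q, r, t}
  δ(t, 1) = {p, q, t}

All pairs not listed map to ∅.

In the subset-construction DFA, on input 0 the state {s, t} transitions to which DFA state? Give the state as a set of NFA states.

δ(s,0) = {q, r, s}; δ(t,0) = {p, q, r, t}.
Union: {p, q, r, s, t}.

{p, q, r, s, t}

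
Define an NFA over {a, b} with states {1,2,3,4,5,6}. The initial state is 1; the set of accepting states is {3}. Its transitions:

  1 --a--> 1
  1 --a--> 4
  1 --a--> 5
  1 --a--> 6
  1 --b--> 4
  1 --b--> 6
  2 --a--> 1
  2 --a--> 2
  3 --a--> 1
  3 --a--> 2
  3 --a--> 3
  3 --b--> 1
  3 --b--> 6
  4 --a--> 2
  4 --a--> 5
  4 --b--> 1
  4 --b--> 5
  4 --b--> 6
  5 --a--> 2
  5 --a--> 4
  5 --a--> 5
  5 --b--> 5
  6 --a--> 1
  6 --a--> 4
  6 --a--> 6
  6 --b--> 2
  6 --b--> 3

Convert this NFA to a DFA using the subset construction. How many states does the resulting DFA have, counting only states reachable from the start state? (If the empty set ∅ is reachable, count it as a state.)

Start state of the DFA: {1}.
{1} --a--> {1,4,5,6}  [new]
{1} --b--> {4,6}  [new]
{1,4,5,6} --a--> {1,2,4,5,6}  [new]
{1,4,5,6} --b--> {1,2,3,4,5,6}  [new]
{4,6} --a--> {1,2,4,5,6}  [seen]
{4,6} --b--> {1,2,3,5,6}  [new]
{1,2,4,5,6} --a--> {1,2,4,5,6}  [seen]
{1,2,4,5,6} --b--> {1,2,3,4,5,6}  [seen]
{1,2,3,4,5,6} --a--> {1,2,3,4,5,6}  [seen]
{1,2,3,4,5,6} --b--> {1,2,3,4,5,6}  [seen]
{1,2,3,5,6} --a--> {1,2,3,4,5,6}  [seen]
{1,2,3,5,6} --b--> {1,2,3,4,5,6}  [seen]
Reachable DFA states: {1}, {1,4,5,6}, {4,6}, {1,2,4,5,6}, {1,2,3,4,5,6}, {1,2,3,5,6}.

6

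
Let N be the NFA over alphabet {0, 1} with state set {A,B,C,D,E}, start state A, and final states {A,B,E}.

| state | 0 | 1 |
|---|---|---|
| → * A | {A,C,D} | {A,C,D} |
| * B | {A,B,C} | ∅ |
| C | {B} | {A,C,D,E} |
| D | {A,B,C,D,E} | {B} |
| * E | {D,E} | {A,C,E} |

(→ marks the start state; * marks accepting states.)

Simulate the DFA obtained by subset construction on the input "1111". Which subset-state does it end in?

{A,B,C,D,E}

Start: {A}.
δ(A,1) = {A,C,D}.
Union: {A,C,D}.
After 1: {A,C,D}.
δ(A,1) = {A,C,D}; δ(C,1) = {A,C,D,E}; δ(D,1) = {B}.
Union: {A,B,C,D,E}.
After 1: {A,B,C,D,E}.
δ(A,1) = {A,C,D}; δ(B,1) = ∅; δ(C,1) = {A,C,D,E}; δ(D,1) = {B}; δ(E,1) = {A,C,E}.
Union: {A,B,C,D,E}.
After 1: {A,B,C,D,E}.
δ(A,1) = {A,C,D}; δ(B,1) = ∅; δ(C,1) = {A,C,D,E}; δ(D,1) = {B}; δ(E,1) = {A,C,E}.
Union: {A,B,C,D,E}.
After 1: {A,B,C,D,E}.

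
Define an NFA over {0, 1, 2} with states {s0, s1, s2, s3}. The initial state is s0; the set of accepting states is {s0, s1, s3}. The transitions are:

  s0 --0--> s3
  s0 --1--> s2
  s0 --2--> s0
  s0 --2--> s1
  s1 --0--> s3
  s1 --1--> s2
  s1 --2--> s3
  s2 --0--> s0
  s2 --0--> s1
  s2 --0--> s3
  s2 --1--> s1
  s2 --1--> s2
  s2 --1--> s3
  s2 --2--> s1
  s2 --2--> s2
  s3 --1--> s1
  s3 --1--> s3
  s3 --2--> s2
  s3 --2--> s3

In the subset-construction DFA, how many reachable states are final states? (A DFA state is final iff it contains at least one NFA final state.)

Start state of the DFA: {s0}.
{s0} --0--> {s3}  [new]
{s0} --1--> {s2}  [new]
{s0} --2--> {s0, s1}  [new]
{s3} --0--> ∅  [new]
{s3} --1--> {s1, s3}  [new]
{s3} --2--> {s2, s3}  [new]
{s2} --0--> {s0, s1, s3}  [new]
{s2} --1--> {s1, s2, s3}  [new]
{s2} --2--> {s1, s2}  [new]
{s0, s1} --0--> {s3}  [seen]
{s0, s1} --1--> {s2}  [seen]
{s0, s1} --2--> {s0, s1, s3}  [seen]
∅ --0--> ∅  [seen]
∅ --1--> ∅  [seen]
∅ --2--> ∅  [seen]
{s1, s3} --0--> {s3}  [seen]
{s1, s3} --1--> {s1, s2, s3}  [seen]
{s1, s3} --2--> {s2, s3}  [seen]
{s2, s3} --0--> {s0, s1, s3}  [seen]
{s2, s3} --1--> {s1, s2, s3}  [seen]
{s2, s3} --2--> {s1, s2, s3}  [seen]
{s0, s1, s3} --0--> {s3}  [seen]
{s0, s1, s3} --1--> {s1, s2, s3}  [seen]
{s0, s1, s3} --2--> {s0, s1, s2, s3}  [new]
{s1, s2, s3} --0--> {s0, s1, s3}  [seen]
{s1, s2, s3} --1--> {s1, s2, s3}  [seen]
{s1, s2, s3} --2--> {s1, s2, s3}  [seen]
{s1, s2} --0--> {s0, s1, s3}  [seen]
{s1, s2} --1--> {s1, s2, s3}  [seen]
{s1, s2} --2--> {s1, s2, s3}  [seen]
{s0, s1, s2, s3} --0--> {s0, s1, s3}  [seen]
{s0, s1, s2, s3} --1--> {s1, s2, s3}  [seen]
{s0, s1, s2, s3} --2--> {s0, s1, s2, s3}  [seen]
Reachable DFA states: {s0}, {s3}, {s2}, {s0, s1}, ∅, {s1, s3}, {s2, s3}, {s0, s1, s3}, {s1, s2, s3}, {s1, s2}, {s0, s1, s2, s3}.
Accepting DFA states (contain an NFA accepting state): {s0}, {s3}, {s0, s1}, {s1, s3}, {s2, s3}, {s0, s1, s3}, {s1, s2, s3}, {s1, s2}, {s0, s1, s2, s3}.

9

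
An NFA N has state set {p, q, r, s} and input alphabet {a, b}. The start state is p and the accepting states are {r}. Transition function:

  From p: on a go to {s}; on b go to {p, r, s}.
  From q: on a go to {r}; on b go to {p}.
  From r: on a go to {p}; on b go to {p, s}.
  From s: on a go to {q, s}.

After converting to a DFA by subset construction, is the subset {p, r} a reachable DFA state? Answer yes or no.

Start state of the DFA: {p}.
{p} --a--> {s}  [new]
{p} --b--> {p, r, s}  [new]
{s} --a--> {q, s}  [new]
{s} --b--> ∅  [new]
{p, r, s} --a--> {p, q, s}  [new]
{p, r, s} --b--> {p, r, s}  [seen]
{q, s} --a--> {q, r, s}  [new]
{q, s} --b--> {p}  [seen]
∅ --a--> ∅  [seen]
∅ --b--> ∅  [seen]
{p, q, s} --a--> {q, r, s}  [seen]
{p, q, s} --b--> {p, r, s}  [seen]
{q, r, s} --a--> {p, q, r, s}  [new]
{q, r, s} --b--> {p, s}  [new]
{p, q, r, s} --a--> {p, q, r, s}  [seen]
{p, q, r, s} --b--> {p, r, s}  [seen]
{p, s} --a--> {q, s}  [seen]
{p, s} --b--> {p, r, s}  [seen]
Reachable DFA states: {p}, {s}, {p, r, s}, {q, s}, ∅, {p, q, s}, {q, r, s}, {p, q, r, s}, {p, s}.
{p, r} is not among them.

no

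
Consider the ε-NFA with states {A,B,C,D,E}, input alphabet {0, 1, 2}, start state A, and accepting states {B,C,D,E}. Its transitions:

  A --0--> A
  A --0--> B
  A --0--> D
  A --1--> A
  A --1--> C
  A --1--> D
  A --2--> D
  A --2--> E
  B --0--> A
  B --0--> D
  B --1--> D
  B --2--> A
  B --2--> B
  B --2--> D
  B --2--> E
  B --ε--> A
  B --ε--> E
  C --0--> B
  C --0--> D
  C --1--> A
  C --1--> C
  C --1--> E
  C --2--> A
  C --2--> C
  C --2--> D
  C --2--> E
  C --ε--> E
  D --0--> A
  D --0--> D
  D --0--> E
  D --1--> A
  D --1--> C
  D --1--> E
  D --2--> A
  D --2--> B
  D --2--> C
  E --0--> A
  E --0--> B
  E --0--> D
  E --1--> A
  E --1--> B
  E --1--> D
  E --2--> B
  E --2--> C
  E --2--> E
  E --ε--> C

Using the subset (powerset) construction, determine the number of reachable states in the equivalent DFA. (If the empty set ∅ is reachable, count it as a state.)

Start state of the DFA: {A} (ε-closure of the NFA start).
{A} --0--> {A,B,C,D,E}  [new]
{A} --1--> {A,C,D,E}  [new]
{A} --2--> {C,D,E}  [new]
{A,B,C,D,E} --0--> {A,B,C,D,E}  [seen]
{A,B,C,D,E} --1--> {A,B,C,D,E}  [seen]
{A,B,C,D,E} --2--> {A,B,C,D,E}  [seen]
{A,C,D,E} --0--> {A,B,C,D,E}  [seen]
{A,C,D,E} --1--> {A,B,C,D,E}  [seen]
{A,C,D,E} --2--> {A,B,C,D,E}  [seen]
{C,D,E} --0--> {A,B,C,D,E}  [seen]
{C,D,E} --1--> {A,B,C,D,E}  [seen]
{C,D,E} --2--> {A,B,C,D,E}  [seen]
Reachable DFA states: {A}, {A,B,C,D,E}, {A,C,D,E}, {C,D,E}.

4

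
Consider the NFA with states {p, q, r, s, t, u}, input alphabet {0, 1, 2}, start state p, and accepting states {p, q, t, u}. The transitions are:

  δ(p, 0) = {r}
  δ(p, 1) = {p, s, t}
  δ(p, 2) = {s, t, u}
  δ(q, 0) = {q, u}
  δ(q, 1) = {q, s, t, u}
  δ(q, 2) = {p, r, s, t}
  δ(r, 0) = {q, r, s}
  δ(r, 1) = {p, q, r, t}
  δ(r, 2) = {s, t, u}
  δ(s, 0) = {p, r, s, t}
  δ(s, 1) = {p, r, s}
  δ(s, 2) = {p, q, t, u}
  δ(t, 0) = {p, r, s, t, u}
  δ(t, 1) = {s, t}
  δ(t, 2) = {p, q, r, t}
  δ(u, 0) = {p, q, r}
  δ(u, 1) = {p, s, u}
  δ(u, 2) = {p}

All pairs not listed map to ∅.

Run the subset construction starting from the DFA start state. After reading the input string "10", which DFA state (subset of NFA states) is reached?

{p, r, s, t, u}

Start: {p}.
δ(p,1) = {p, s, t}.
Union: {p, s, t}.
After 1: {p, s, t}.
δ(p,0) = {r}; δ(s,0) = {p, r, s, t}; δ(t,0) = {p, r, s, t, u}.
Union: {p, r, s, t, u}.
After 0: {p, r, s, t, u}.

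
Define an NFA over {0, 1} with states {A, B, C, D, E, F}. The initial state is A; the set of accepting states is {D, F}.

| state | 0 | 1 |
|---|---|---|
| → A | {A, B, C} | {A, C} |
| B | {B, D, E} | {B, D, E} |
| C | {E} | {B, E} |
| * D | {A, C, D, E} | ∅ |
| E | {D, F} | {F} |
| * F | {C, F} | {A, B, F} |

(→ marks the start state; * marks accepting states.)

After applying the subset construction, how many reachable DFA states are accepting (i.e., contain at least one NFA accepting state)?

2

Start state of the DFA: {A}.
{A} --0--> {A, B, C}  [new]
{A} --1--> {A, C}  [new]
{A, B, C} --0--> {A, B, C, D, E}  [new]
{A, B, C} --1--> {A, B, C, D, E}  [seen]
{A, C} --0--> {A, B, C, E}  [new]
{A, C} --1--> {A, B, C, E}  [seen]
{A, B, C, D, E} --0--> {A, B, C, D, E, F}  [new]
{A, B, C, D, E} --1--> {A, B, C, D, E, F}  [seen]
{A, B, C, E} --0--> {A, B, C, D, E, F}  [seen]
{A, B, C, E} --1--> {A, B, C, D, E, F}  [seen]
{A, B, C, D, E, F} --0--> {A, B, C, D, E, F}  [seen]
{A, B, C, D, E, F} --1--> {A, B, C, D, E, F}  [seen]
Reachable DFA states: {A}, {A, B, C}, {A, C}, {A, B, C, D, E}, {A, B, C, E}, {A, B, C, D, E, F}.
Accepting DFA states (contain an NFA accepting state): {A, B, C, D, E}, {A, B, C, D, E, F}.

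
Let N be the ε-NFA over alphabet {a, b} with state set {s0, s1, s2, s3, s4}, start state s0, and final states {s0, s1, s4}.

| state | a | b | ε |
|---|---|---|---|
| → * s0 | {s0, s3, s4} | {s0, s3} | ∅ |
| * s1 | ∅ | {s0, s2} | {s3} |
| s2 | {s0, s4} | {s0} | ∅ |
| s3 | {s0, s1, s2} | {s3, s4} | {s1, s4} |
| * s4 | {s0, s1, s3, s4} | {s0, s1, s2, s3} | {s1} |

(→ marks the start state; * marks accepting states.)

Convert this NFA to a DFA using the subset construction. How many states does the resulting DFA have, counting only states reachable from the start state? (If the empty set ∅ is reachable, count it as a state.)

Start state of the DFA: {s0} (ε-closure of the NFA start).
{s0} --a--> {s0, s1, s3, s4}  [new]
{s0} --b--> {s0, s1, s3, s4}  [seen]
{s0, s1, s3, s4} --a--> {s0, s1, s2, s3, s4}  [new]
{s0, s1, s3, s4} --b--> {s0, s1, s2, s3, s4}  [seen]
{s0, s1, s2, s3, s4} --a--> {s0, s1, s2, s3, s4}  [seen]
{s0, s1, s2, s3, s4} --b--> {s0, s1, s2, s3, s4}  [seen]
Reachable DFA states: {s0}, {s0, s1, s3, s4}, {s0, s1, s2, s3, s4}.

3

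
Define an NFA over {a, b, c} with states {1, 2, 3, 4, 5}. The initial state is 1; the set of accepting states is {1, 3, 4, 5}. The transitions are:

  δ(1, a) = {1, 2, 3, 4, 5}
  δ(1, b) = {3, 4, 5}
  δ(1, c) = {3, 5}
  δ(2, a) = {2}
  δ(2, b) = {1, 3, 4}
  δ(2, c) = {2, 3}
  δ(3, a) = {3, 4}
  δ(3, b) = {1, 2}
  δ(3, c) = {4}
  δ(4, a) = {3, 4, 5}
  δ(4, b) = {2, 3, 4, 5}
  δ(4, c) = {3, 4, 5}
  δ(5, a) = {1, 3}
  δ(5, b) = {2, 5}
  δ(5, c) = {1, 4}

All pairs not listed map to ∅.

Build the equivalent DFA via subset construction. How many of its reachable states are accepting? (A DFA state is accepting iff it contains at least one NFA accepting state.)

Start state of the DFA: {1}.
{1} --a--> {1, 2, 3, 4, 5}  [new]
{1} --b--> {3, 4, 5}  [new]
{1} --c--> {3, 5}  [new]
{1, 2, 3, 4, 5} --a--> {1, 2, 3, 4, 5}  [seen]
{1, 2, 3, 4, 5} --b--> {1, 2, 3, 4, 5}  [seen]
{1, 2, 3, 4, 5} --c--> {1, 2, 3, 4, 5}  [seen]
{3, 4, 5} --a--> {1, 3, 4, 5}  [new]
{3, 4, 5} --b--> {1, 2, 3, 4, 5}  [seen]
{3, 4, 5} --c--> {1, 3, 4, 5}  [seen]
{3, 5} --a--> {1, 3, 4}  [new]
{3, 5} --b--> {1, 2, 5}  [new]
{3, 5} --c--> {1, 4}  [new]
{1, 3, 4, 5} --a--> {1, 2, 3, 4, 5}  [seen]
{1, 3, 4, 5} --b--> {1, 2, 3, 4, 5}  [seen]
{1, 3, 4, 5} --c--> {1, 3, 4, 5}  [seen]
{1, 3, 4} --a--> {1, 2, 3, 4, 5}  [seen]
{1, 3, 4} --b--> {1, 2, 3, 4, 5}  [seen]
{1, 3, 4} --c--> {3, 4, 5}  [seen]
{1, 2, 5} --a--> {1, 2, 3, 4, 5}  [seen]
{1, 2, 5} --b--> {1, 2, 3, 4, 5}  [seen]
{1, 2, 5} --c--> {1, 2, 3, 4, 5}  [seen]
{1, 4} --a--> {1, 2, 3, 4, 5}  [seen]
{1, 4} --b--> {2, 3, 4, 5}  [new]
{1, 4} --c--> {3, 4, 5}  [seen]
{2, 3, 4, 5} --a--> {1, 2, 3, 4, 5}  [seen]
{2, 3, 4, 5} --b--> {1, 2, 3, 4, 5}  [seen]
{2, 3, 4, 5} --c--> {1, 2, 3, 4, 5}  [seen]
Reachable DFA states: {1}, {1, 2, 3, 4, 5}, {3, 4, 5}, {3, 5}, {1, 3, 4, 5}, {1, 3, 4}, {1, 2, 5}, {1, 4}, {2, 3, 4, 5}.
Accepting DFA states (contain an NFA accepting state): {1}, {1, 2, 3, 4, 5}, {3, 4, 5}, {3, 5}, {1, 3, 4, 5}, {1, 3, 4}, {1, 2, 5}, {1, 4}, {2, 3, 4, 5}.

9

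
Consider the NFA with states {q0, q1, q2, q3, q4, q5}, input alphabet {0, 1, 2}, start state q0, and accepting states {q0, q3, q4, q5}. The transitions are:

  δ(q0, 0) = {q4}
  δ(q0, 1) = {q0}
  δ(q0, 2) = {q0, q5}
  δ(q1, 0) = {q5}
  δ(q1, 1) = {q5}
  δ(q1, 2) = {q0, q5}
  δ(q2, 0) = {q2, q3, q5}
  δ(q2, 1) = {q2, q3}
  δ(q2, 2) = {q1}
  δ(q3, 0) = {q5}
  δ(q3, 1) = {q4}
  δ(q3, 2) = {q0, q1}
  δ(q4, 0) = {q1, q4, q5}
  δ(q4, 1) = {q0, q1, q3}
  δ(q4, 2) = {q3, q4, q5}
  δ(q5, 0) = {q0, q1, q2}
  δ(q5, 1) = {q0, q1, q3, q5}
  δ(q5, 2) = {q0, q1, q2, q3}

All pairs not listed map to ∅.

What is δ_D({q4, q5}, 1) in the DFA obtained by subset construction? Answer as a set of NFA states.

δ(q4,1) = {q0, q1, q3}; δ(q5,1) = {q0, q1, q3, q5}.
Union: {q0, q1, q3, q5}.

{q0, q1, q3, q5}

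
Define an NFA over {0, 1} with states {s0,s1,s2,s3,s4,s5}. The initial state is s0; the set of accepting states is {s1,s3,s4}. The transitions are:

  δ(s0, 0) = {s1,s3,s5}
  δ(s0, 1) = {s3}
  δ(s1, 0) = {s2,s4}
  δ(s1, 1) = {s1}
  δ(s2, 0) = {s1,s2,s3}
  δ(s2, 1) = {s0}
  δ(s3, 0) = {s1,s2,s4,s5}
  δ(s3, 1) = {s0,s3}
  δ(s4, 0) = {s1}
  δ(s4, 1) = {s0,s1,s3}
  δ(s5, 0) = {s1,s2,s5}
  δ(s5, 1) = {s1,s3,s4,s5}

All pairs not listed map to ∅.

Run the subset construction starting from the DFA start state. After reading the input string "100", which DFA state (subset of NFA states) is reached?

{s1,s2,s3,s4,s5}

Start: {s0}.
δ(s0,1) = {s3}.
Union: {s3}.
After 1: {s3}.
δ(s3,0) = {s1,s2,s4,s5}.
Union: {s1,s2,s4,s5}.
After 0: {s1,s2,s4,s5}.
δ(s1,0) = {s2,s4}; δ(s2,0) = {s1,s2,s3}; δ(s4,0) = {s1}; δ(s5,0) = {s1,s2,s5}.
Union: {s1,s2,s3,s4,s5}.
After 0: {s1,s2,s3,s4,s5}.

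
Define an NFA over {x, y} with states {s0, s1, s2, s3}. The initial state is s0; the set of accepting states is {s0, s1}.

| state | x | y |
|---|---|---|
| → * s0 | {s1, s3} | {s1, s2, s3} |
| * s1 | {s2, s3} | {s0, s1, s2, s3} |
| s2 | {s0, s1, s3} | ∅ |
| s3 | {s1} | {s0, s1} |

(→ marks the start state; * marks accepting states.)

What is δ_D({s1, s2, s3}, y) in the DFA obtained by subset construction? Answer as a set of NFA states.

δ(s1,y) = {s0, s1, s2, s3}; δ(s2,y) = ∅; δ(s3,y) = {s0, s1}.
Union: {s0, s1, s2, s3}.

{s0, s1, s2, s3}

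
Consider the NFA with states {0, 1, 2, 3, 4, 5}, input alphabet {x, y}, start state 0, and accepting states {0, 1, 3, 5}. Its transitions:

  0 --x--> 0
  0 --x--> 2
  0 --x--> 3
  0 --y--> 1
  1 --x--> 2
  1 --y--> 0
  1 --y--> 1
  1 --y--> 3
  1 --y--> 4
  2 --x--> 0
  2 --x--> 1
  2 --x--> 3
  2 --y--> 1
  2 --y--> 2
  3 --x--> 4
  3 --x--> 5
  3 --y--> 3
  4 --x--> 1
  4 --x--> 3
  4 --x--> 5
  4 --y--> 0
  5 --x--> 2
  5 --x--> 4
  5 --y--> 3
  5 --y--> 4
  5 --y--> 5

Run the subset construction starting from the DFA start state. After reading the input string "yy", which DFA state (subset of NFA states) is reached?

{0, 1, 3, 4}

Start: {0}.
δ(0,y) = {1}.
Union: {1}.
After y: {1}.
δ(1,y) = {0, 1, 3, 4}.
Union: {0, 1, 3, 4}.
After y: {0, 1, 3, 4}.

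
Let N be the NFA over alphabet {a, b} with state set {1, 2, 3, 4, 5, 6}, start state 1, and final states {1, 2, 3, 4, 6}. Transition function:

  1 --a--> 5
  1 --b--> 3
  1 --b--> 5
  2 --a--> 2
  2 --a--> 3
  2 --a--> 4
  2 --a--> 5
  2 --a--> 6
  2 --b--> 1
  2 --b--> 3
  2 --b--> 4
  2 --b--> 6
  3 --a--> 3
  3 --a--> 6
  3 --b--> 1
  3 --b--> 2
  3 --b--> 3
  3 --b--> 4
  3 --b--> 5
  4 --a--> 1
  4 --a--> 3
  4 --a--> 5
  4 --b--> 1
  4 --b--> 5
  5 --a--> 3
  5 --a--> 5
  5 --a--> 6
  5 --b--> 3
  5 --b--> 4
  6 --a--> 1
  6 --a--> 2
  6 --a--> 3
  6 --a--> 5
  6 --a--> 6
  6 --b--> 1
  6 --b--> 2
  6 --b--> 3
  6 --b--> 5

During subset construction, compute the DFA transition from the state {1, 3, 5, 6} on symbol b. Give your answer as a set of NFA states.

δ(1,b) = {3, 5}; δ(3,b) = {1, 2, 3, 4, 5}; δ(5,b) = {3, 4}; δ(6,b) = {1, 2, 3, 5}.
Union: {1, 2, 3, 4, 5}.

{1, 2, 3, 4, 5}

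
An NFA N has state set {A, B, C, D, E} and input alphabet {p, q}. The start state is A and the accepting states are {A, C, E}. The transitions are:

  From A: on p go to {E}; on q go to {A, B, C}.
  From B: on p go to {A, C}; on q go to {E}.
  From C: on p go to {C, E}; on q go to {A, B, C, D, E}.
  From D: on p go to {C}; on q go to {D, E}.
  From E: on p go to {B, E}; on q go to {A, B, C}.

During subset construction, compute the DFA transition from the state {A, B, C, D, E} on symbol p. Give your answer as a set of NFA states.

δ(A,p) = {E}; δ(B,p) = {A, C}; δ(C,p) = {C, E}; δ(D,p) = {C}; δ(E,p) = {B, E}.
Union: {A, B, C, E}.

{A, B, C, E}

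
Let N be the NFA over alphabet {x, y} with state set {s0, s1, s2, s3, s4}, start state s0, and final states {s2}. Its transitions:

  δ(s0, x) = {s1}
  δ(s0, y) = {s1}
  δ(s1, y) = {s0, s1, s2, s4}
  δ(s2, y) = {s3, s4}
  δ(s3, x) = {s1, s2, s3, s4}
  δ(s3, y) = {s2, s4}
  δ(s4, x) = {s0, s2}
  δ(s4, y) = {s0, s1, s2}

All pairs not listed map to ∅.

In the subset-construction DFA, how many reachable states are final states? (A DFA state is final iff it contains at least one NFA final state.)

Start state of the DFA: {s0}.
{s0} --x--> {s1}  [new]
{s0} --y--> {s1}  [seen]
{s1} --x--> ∅  [new]
{s1} --y--> {s0, s1, s2, s4}  [new]
∅ --x--> ∅  [seen]
∅ --y--> ∅  [seen]
{s0, s1, s2, s4} --x--> {s0, s1, s2}  [new]
{s0, s1, s2, s4} --y--> {s0, s1, s2, s3, s4}  [new]
{s0, s1, s2} --x--> {s1}  [seen]
{s0, s1, s2} --y--> {s0, s1, s2, s3, s4}  [seen]
{s0, s1, s2, s3, s4} --x--> {s0, s1, s2, s3, s4}  [seen]
{s0, s1, s2, s3, s4} --y--> {s0, s1, s2, s3, s4}  [seen]
Reachable DFA states: {s0}, {s1}, ∅, {s0, s1, s2, s4}, {s0, s1, s2}, {s0, s1, s2, s3, s4}.
Accepting DFA states (contain an NFA accepting state): {s0, s1, s2, s4}, {s0, s1, s2}, {s0, s1, s2, s3, s4}.

3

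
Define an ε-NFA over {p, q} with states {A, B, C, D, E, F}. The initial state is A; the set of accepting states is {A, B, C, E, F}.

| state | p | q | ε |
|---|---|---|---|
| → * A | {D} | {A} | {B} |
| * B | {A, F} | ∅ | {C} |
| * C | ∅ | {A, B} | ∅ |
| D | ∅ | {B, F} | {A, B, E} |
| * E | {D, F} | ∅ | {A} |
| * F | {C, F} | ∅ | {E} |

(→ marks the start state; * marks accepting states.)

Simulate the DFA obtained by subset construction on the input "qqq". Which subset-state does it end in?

{A, B, C}

Start: {A, B, C}.
δ(A,q) = {A}; δ(B,q) = ∅; δ(C,q) = {A, B}.
Union: {A, B}.
ε-closure gives {A, B, C}.
After q: {A, B, C}.
δ(A,q) = {A}; δ(B,q) = ∅; δ(C,q) = {A, B}.
Union: {A, B}.
ε-closure gives {A, B, C}.
After q: {A, B, C}.
δ(A,q) = {A}; δ(B,q) = ∅; δ(C,q) = {A, B}.
Union: {A, B}.
ε-closure gives {A, B, C}.
After q: {A, B, C}.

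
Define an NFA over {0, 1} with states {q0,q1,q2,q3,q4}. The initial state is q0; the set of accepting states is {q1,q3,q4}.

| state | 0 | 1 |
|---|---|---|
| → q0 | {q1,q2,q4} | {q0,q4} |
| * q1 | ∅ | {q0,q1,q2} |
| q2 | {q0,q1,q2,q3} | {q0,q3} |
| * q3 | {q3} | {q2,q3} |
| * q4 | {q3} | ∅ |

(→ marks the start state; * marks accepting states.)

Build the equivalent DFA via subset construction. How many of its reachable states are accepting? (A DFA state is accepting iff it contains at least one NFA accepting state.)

5

Start state of the DFA: {q0}.
{q0} --0--> {q1,q2,q4}  [new]
{q0} --1--> {q0,q4}  [new]
{q1,q2,q4} --0--> {q0,q1,q2,q3}  [new]
{q1,q2,q4} --1--> {q0,q1,q2,q3}  [seen]
{q0,q4} --0--> {q1,q2,q3,q4}  [new]
{q0,q4} --1--> {q0,q4}  [seen]
{q0,q1,q2,q3} --0--> {q0,q1,q2,q3,q4}  [new]
{q0,q1,q2,q3} --1--> {q0,q1,q2,q3,q4}  [seen]
{q1,q2,q3,q4} --0--> {q0,q1,q2,q3}  [seen]
{q1,q2,q3,q4} --1--> {q0,q1,q2,q3}  [seen]
{q0,q1,q2,q3,q4} --0--> {q0,q1,q2,q3,q4}  [seen]
{q0,q1,q2,q3,q4} --1--> {q0,q1,q2,q3,q4}  [seen]
Reachable DFA states: {q0}, {q1,q2,q4}, {q0,q4}, {q0,q1,q2,q3}, {q1,q2,q3,q4}, {q0,q1,q2,q3,q4}.
Accepting DFA states (contain an NFA accepting state): {q1,q2,q4}, {q0,q4}, {q0,q1,q2,q3}, {q1,q2,q3,q4}, {q0,q1,q2,q3,q4}.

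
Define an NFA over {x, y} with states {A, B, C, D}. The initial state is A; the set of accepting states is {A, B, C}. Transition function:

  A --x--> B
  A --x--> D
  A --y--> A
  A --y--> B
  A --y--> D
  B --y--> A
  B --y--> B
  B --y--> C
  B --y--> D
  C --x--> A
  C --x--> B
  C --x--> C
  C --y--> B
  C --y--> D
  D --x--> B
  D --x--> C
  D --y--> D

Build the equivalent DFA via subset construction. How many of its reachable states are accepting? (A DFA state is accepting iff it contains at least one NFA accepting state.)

7

Start state of the DFA: {A}.
{A} --x--> {B, D}  [new]
{A} --y--> {A, B, D}  [new]
{B, D} --x--> {B, C}  [new]
{B, D} --y--> {A, B, C, D}  [new]
{A, B, D} --x--> {B, C, D}  [new]
{A, B, D} --y--> {A, B, C, D}  [seen]
{B, C} --x--> {A, B, C}  [new]
{B, C} --y--> {A, B, C, D}  [seen]
{A, B, C, D} --x--> {A, B, C, D}  [seen]
{A, B, C, D} --y--> {A, B, C, D}  [seen]
{B, C, D} --x--> {A, B, C}  [seen]
{B, C, D} --y--> {A, B, C, D}  [seen]
{A, B, C} --x--> {A, B, C, D}  [seen]
{A, B, C} --y--> {A, B, C, D}  [seen]
Reachable DFA states: {A}, {B, D}, {A, B, D}, {B, C}, {A, B, C, D}, {B, C, D}, {A, B, C}.
Accepting DFA states (contain an NFA accepting state): {A}, {B, D}, {A, B, D}, {B, C}, {A, B, C, D}, {B, C, D}, {A, B, C}.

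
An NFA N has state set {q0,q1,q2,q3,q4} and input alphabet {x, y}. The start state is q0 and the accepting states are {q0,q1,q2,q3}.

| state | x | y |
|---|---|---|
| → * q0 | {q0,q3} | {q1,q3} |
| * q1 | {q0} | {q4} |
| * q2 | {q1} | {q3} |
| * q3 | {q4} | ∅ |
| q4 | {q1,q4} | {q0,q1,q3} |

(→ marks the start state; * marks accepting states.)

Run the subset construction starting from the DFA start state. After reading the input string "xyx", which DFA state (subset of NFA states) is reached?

{q0,q4}

Start: {q0}.
δ(q0,x) = {q0,q3}.
Union: {q0,q3}.
After x: {q0,q3}.
δ(q0,y) = {q1,q3}; δ(q3,y) = ∅.
Union: {q1,q3}.
After y: {q1,q3}.
δ(q1,x) = {q0}; δ(q3,x) = {q4}.
Union: {q0,q4}.
After x: {q0,q4}.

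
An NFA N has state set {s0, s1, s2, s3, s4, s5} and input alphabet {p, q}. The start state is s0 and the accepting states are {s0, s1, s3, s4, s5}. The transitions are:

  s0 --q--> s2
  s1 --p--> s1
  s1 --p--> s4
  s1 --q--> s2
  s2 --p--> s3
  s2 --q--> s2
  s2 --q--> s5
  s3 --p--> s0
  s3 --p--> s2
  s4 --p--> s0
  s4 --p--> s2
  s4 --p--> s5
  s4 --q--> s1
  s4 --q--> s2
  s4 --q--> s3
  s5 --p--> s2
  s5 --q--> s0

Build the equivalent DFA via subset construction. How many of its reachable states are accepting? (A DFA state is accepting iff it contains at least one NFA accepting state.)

7

Start state of the DFA: {s0}.
{s0} --p--> ∅  [new]
{s0} --q--> {s2}  [new]
∅ --p--> ∅  [seen]
∅ --q--> ∅  [seen]
{s2} --p--> {s3}  [new]
{s2} --q--> {s2, s5}  [new]
{s3} --p--> {s0, s2}  [new]
{s3} --q--> ∅  [seen]
{s2, s5} --p--> {s2, s3}  [new]
{s2, s5} --q--> {s0, s2, s5}  [new]
{s0, s2} --p--> {s3}  [seen]
{s0, s2} --q--> {s2, s5}  [seen]
{s2, s3} --p--> {s0, s2, s3}  [new]
{s2, s3} --q--> {s2, s5}  [seen]
{s0, s2, s5} --p--> {s2, s3}  [seen]
{s0, s2, s5} --q--> {s0, s2, s5}  [seen]
{s0, s2, s3} --p--> {s0, s2, s3}  [seen]
{s0, s2, s3} --q--> {s2, s5}  [seen]
Reachable DFA states: {s0}, ∅, {s2}, {s3}, {s2, s5}, {s0, s2}, {s2, s3}, {s0, s2, s5}, {s0, s2, s3}.
Accepting DFA states (contain an NFA accepting state): {s0}, {s3}, {s2, s5}, {s0, s2}, {s2, s3}, {s0, s2, s5}, {s0, s2, s3}.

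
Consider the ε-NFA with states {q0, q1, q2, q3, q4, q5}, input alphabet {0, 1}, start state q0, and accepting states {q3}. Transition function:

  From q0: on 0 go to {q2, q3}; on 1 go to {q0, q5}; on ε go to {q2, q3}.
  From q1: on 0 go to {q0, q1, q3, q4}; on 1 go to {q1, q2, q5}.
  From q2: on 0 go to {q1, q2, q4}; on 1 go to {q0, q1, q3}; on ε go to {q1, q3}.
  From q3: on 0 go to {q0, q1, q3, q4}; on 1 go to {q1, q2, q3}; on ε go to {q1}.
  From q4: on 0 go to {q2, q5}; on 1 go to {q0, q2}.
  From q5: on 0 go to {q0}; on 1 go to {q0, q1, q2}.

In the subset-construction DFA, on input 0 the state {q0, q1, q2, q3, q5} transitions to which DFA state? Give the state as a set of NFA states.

δ(q0,0) = {q2, q3}; δ(q1,0) = {q0, q1, q3, q4}; δ(q2,0) = {q1, q2, q4}; δ(q3,0) = {q0, q1, q3, q4}; δ(q5,0) = {q0}.
Union: {q0, q1, q2, q3, q4}.

{q0, q1, q2, q3, q4}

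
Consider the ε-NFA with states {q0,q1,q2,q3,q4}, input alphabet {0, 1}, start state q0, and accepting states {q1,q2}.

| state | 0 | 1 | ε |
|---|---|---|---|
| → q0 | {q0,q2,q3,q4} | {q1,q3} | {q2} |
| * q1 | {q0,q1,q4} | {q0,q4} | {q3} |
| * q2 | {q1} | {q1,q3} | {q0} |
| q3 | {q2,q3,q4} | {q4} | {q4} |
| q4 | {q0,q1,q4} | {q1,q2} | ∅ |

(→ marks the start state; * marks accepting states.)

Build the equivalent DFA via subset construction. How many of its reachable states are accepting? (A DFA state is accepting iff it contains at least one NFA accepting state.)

Start state of the DFA: {q0,q2} (ε-closure of the NFA start).
{q0,q2} --0--> {q0,q1,q2,q3,q4}  [new]
{q0,q2} --1--> {q1,q3,q4}  [new]
{q0,q1,q2,q3,q4} --0--> {q0,q1,q2,q3,q4}  [seen]
{q0,q1,q2,q3,q4} --1--> {q0,q1,q2,q3,q4}  [seen]
{q1,q3,q4} --0--> {q0,q1,q2,q3,q4}  [seen]
{q1,q3,q4} --1--> {q0,q1,q2,q3,q4}  [seen]
Reachable DFA states: {q0,q2}, {q0,q1,q2,q3,q4}, {q1,q3,q4}.
Accepting DFA states (contain an NFA accepting state): {q0,q2}, {q0,q1,q2,q3,q4}, {q1,q3,q4}.

3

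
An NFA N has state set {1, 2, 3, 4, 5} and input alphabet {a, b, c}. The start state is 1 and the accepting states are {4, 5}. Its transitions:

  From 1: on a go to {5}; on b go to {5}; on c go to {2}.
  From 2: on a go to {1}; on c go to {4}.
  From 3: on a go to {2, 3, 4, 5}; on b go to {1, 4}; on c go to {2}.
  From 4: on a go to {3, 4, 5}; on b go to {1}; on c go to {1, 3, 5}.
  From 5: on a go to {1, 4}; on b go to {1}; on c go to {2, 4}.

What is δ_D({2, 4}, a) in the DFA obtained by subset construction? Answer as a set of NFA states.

{1, 3, 4, 5}

δ(2,a) = {1}; δ(4,a) = {3, 4, 5}.
Union: {1, 3, 4, 5}.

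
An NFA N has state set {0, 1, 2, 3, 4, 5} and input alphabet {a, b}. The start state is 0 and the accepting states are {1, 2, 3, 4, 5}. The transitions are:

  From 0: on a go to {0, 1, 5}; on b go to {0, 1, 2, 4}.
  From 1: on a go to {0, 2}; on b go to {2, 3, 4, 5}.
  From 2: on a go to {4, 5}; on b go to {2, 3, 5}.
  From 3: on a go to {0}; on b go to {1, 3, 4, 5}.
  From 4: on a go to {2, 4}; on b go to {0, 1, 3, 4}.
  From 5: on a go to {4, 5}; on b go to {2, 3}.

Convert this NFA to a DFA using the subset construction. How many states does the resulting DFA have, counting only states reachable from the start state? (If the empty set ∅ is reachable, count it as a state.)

Start state of the DFA: {0}.
{0} --a--> {0, 1, 5}  [new]
{0} --b--> {0, 1, 2, 4}  [new]
{0, 1, 5} --a--> {0, 1, 2, 4, 5}  [new]
{0, 1, 5} --b--> {0, 1, 2, 3, 4, 5}  [new]
{0, 1, 2, 4} --a--> {0, 1, 2, 4, 5}  [seen]
{0, 1, 2, 4} --b--> {0, 1, 2, 3, 4, 5}  [seen]
{0, 1, 2, 4, 5} --a--> {0, 1, 2, 4, 5}  [seen]
{0, 1, 2, 4, 5} --b--> {0, 1, 2, 3, 4, 5}  [seen]
{0, 1, 2, 3, 4, 5} --a--> {0, 1, 2, 4, 5}  [seen]
{0, 1, 2, 3, 4, 5} --b--> {0, 1, 2, 3, 4, 5}  [seen]
Reachable DFA states: {0}, {0, 1, 5}, {0, 1, 2, 4}, {0, 1, 2, 4, 5}, {0, 1, 2, 3, 4, 5}.

5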